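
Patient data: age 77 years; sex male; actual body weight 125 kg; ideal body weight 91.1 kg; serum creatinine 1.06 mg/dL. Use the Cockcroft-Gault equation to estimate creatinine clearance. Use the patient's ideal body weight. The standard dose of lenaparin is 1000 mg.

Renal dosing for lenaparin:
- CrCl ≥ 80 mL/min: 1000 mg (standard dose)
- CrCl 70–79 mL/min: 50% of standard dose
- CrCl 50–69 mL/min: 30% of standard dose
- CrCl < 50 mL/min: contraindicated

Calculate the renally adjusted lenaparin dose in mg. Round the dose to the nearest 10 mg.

CrCl = (140 − 77) × 91.1 / (72 × 1.06) = 5739.3 / 76.32 ≈ 75.2 mL/min
CrCl ≈ 75 mL/min → bracket 70–79 mL/min.
50% of 1000 mg = 500 mg

500 mg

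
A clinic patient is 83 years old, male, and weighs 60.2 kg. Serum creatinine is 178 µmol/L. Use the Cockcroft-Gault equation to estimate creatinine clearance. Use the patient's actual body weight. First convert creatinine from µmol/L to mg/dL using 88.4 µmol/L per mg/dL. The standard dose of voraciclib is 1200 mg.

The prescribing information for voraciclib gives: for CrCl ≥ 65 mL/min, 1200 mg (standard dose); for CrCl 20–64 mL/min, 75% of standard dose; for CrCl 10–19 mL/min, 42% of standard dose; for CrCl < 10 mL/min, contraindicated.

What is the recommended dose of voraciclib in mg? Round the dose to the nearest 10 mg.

900 mg

SCr = 178 / 88.4 = 2.014 mg/dL
CrCl = (140 − 83) × 60.2 / (72 × 2.014) = 3431.4 / 145.01 ≈ 23.7 mL/min
CrCl ≈ 24 mL/min → bracket 20–64 mL/min.
75% of 1200 mg = 900 mg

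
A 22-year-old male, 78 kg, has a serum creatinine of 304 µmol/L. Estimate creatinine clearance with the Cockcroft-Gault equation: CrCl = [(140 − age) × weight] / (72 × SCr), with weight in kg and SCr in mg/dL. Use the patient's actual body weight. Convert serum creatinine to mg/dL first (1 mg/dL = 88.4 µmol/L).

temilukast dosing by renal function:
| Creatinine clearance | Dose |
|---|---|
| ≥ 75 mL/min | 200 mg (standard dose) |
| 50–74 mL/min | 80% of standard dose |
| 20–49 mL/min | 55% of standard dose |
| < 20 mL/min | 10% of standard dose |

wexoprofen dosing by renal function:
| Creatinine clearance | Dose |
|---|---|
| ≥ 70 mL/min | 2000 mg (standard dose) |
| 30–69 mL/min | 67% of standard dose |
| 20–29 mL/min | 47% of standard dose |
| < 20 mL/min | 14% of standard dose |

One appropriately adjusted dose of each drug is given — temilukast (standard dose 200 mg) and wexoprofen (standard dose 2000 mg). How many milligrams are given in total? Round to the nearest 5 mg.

1450 mg

SCr = 304 / 88.4 = 3.439 mg/dL
CrCl = (140 − 22) × 78 / (72 × 3.439) = 9204.0 / 247.61 ≈ 37.2 mL/min
CrCl ≈ 37 mL/min.
temilukast: 20–49 mL/min → 55% of 200 mg = 110 mg.
wexoprofen: 30–69 mL/min → 67% of 2000 mg = 1340 mg.
Total = 110 + 1340 = 1450 mg.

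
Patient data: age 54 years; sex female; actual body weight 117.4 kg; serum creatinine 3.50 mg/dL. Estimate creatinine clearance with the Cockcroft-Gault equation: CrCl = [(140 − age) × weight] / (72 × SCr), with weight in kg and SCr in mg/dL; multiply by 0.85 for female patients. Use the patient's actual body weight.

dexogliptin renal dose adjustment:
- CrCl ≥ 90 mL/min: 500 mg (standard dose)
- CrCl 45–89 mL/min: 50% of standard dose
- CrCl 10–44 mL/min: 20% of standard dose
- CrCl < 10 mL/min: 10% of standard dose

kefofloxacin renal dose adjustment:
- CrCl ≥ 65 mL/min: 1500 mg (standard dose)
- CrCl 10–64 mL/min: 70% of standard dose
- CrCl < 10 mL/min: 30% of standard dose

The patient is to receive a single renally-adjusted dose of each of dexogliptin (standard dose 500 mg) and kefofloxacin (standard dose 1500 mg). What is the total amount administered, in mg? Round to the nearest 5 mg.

1150 mg

CrCl = (140 − 54) × 117.4 / (72 × 3.5) × 0.85 = 10096.4 / 252.00 × 0.85 ≈ 34.1 mL/min
CrCl ≈ 34 mL/min.
dexogliptin: 10–44 mL/min → 20% of 500 mg = 100 mg.
kefofloxacin: 10–64 mL/min → 70% of 1500 mg = 1050 mg.
Total = 100 + 1050 = 1150 mg.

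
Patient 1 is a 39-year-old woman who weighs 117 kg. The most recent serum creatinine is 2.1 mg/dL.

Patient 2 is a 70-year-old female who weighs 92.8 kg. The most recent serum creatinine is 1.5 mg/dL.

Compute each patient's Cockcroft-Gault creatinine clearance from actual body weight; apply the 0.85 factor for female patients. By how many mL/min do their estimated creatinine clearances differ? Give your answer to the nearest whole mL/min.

Patient 1: CrCl = (140 − 39) × 117 / (72 × 2.1) × 0.85 = 11817.0 / 151.20 × 0.85 ≈ 66.4 mL/min
Patient 2: CrCl = (140 − 70) × 92.8 / (72 × 1.5) × 0.85 = 6496.0 / 108.00 × 0.85 ≈ 51.1 mL/min
|66.4 − 51.1| = 15.3 mL/min

15 mL/min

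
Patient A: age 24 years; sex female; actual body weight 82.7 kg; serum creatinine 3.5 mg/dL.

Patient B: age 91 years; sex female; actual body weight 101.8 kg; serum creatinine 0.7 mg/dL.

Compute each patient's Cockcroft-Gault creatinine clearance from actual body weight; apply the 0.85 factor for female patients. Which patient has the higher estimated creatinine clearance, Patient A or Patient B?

Patient A: CrCl = (140 − 24) × 82.7 / (72 × 3.5) × 0.85 = 9593.2 / 252.00 × 0.85 ≈ 32.4 mL/min
Patient B: CrCl = (140 − 91) × 101.8 / (72 × 0.7) × 0.85 = 4988.2 / 50.40 × 0.85 ≈ 84.1 mL/min
32.4 vs 84.1 mL/min → Patient B is higher.

Patient B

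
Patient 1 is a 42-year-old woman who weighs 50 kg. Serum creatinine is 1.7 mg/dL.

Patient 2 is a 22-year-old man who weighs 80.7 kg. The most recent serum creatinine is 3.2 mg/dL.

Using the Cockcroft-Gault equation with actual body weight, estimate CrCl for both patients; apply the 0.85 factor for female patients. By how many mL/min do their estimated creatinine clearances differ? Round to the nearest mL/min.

7 mL/min

Patient 1: CrCl = (140 − 42) × 50 / (72 × 1.7) × 0.85 = 4900.0 / 122.40 × 0.85 ≈ 34.0 mL/min
Patient 2: CrCl = (140 − 22) × 80.7 / (72 × 3.2) = 9522.6 / 230.40 ≈ 41.3 mL/min
|34.0 − 41.3| = 7.3 mL/min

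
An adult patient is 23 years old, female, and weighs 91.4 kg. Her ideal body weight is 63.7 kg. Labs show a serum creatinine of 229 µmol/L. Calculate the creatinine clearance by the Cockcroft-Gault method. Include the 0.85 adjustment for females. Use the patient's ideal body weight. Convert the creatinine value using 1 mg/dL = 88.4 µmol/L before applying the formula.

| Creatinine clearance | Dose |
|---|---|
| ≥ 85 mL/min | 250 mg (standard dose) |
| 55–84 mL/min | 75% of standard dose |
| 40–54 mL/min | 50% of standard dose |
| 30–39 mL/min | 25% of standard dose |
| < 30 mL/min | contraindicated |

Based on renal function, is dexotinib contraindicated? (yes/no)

SCr = 229 / 88.4 = 2.59 mg/dL
CrCl = (140 − 23) × 63.7 / (72 × 2.59) × 0.85 = 7452.9 / 186.48 × 0.85 ≈ 34.0 mL/min
CrCl ≈ 34 mL/min, which is ≥ 30 mL/min.

no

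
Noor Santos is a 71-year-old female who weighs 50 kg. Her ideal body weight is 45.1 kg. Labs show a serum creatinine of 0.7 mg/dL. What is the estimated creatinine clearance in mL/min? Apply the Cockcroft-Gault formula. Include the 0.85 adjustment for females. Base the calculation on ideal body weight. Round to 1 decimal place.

52.5 mL/min

CrCl = (140 − 71) × 45.1 / (72 × 0.7) × 0.85 = 3111.9 / 50.40 × 0.85 ≈ 52.5 mL/min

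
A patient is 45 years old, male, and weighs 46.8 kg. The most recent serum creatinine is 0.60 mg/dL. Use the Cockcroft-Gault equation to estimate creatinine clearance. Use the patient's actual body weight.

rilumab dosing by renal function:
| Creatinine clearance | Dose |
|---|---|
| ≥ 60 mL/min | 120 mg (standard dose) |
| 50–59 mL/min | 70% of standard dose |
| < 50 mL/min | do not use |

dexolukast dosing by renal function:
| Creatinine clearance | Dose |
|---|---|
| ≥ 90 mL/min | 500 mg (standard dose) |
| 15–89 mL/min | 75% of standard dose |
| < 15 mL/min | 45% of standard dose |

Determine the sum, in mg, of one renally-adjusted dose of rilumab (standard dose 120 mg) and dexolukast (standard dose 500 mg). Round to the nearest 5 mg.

620 mg

CrCl = (140 − 45) × 46.8 / (72 × 0.6) = 4446.0 / 43.20 ≈ 102.9 mL/min
CrCl ≈ 103 mL/min.
rilumab: ≥ 60 mL/min → 100% of 120 mg = 120 mg.
dexolukast: ≥ 90 mL/min → 100% of 500 mg = 500 mg.
Total = 120 + 500 = 620 mg.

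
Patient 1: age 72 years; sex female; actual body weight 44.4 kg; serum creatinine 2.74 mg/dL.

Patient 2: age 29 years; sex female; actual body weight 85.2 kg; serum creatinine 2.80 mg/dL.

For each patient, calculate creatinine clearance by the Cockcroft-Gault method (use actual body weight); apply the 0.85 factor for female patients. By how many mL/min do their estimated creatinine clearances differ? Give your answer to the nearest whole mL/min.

Patient 1: CrCl = (140 − 72) × 44.4 / (72 × 2.74) × 0.85 = 3019.2 / 197.28 × 0.85 ≈ 13.0 mL/min
Patient 2: CrCl = (140 − 29) × 85.2 / (72 × 2.8) × 0.85 = 9457.2 / 201.60 × 0.85 ≈ 39.9 mL/min
|13.0 − 39.9| = 26.9 mL/min

27 mL/min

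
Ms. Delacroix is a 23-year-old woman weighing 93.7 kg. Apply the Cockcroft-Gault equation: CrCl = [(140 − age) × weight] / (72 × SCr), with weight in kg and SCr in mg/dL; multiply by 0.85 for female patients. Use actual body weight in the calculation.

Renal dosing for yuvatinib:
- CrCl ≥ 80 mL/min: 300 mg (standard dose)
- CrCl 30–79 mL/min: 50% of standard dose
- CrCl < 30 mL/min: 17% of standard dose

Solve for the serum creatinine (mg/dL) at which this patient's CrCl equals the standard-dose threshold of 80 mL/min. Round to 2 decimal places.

1.62 mg/dL

Standard dose requires CrCl ≥ 80 mL/min.
Set (140 − 23) × 93.7 × 0.85 / (72 × SCr) = 80
SCr = (140 − 23) × 93.7 × 0.85 / (72 × 80) = 1.618 mg/dL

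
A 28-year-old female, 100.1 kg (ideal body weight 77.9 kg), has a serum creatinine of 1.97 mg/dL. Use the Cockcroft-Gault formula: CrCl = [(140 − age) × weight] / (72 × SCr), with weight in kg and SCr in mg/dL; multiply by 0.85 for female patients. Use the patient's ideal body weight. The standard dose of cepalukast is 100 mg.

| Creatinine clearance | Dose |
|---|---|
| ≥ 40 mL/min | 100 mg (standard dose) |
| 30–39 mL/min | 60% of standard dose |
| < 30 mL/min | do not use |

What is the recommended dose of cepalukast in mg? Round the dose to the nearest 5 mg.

CrCl = (140 − 28) × 77.9 / (72 × 1.97) × 0.85 = 8724.8 / 141.84 × 0.85 ≈ 52.3 mL/min
CrCl ≈ 52 mL/min → bracket ≥ 40 mL/min.
100% of 100 mg = 100 mg

100 mg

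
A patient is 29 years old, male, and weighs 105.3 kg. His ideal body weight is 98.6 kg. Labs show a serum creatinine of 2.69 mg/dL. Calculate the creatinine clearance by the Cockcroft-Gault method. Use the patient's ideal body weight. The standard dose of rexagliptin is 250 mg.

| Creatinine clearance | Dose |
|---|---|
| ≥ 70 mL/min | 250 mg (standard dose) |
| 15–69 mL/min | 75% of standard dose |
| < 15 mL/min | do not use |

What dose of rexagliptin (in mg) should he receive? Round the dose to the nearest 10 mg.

CrCl = (140 − 29) × 98.6 / (72 × 2.69) = 10944.6 / 193.68 ≈ 56.5 mL/min
CrCl ≈ 57 mL/min → bracket 15–69 mL/min.
75% of 250 mg = 187.5 mg → 190 mg

190 mg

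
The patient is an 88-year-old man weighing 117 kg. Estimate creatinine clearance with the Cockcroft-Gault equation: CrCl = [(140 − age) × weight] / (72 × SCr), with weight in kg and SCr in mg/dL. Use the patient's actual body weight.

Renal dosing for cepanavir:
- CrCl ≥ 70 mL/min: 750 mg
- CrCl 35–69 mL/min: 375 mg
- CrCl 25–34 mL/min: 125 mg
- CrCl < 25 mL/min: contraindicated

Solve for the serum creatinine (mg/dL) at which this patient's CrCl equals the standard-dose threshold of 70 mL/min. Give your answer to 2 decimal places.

1.21 mg/dL

Standard dose requires CrCl ≥ 70 mL/min.
Set (140 − 88) × 117 / (72 × SCr) = 70
SCr = (140 − 88) × 117 / (72 × 70) = 1.207 mg/dL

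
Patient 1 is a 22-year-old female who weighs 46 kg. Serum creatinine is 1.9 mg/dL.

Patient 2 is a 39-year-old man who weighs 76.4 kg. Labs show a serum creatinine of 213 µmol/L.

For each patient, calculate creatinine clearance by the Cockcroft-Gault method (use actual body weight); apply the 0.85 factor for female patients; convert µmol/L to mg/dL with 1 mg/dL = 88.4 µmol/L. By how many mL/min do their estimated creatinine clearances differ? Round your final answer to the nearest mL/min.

Patient 1: CrCl = (140 − 22) × 46 / (72 × 1.9) × 0.85 = 5428.0 / 136.80 × 0.85 ≈ 33.7 mL/min
Patient 2: SCr = 213 / 88.4 = 2.41 mg/dL
Patient 2: CrCl = (140 − 39) × 76.4 / (72 × 2.41) = 7716.4 / 173.52 ≈ 44.5 mL/min
|33.7 − 44.5| = 10.8 mL/min

11 mL/min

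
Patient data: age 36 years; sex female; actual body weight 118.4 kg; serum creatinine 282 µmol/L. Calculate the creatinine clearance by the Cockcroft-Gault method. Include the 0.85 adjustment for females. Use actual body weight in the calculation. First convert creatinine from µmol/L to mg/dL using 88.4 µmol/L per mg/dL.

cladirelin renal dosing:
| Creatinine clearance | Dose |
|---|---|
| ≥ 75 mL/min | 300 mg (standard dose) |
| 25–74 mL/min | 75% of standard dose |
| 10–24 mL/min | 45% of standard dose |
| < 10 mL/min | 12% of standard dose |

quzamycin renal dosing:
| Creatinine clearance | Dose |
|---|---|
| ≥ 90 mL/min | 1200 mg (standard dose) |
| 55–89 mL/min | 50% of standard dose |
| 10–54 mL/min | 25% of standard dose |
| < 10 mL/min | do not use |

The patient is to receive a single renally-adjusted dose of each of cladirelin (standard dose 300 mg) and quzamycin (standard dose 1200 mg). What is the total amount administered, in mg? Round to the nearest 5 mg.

525 mg

SCr = 282 / 88.4 = 3.19 mg/dL
CrCl = (140 − 36) × 118.4 / (72 × 3.19) × 0.85 = 12313.6 / 229.68 × 0.85 ≈ 45.6 mL/min
CrCl ≈ 46 mL/min.
cladirelin: 25–74 mL/min → 75% of 300 mg = 225 mg.
quzamycin: 10–54 mL/min → 25% of 1200 mg = 300 mg.
Total = 225 + 300 = 525 mg.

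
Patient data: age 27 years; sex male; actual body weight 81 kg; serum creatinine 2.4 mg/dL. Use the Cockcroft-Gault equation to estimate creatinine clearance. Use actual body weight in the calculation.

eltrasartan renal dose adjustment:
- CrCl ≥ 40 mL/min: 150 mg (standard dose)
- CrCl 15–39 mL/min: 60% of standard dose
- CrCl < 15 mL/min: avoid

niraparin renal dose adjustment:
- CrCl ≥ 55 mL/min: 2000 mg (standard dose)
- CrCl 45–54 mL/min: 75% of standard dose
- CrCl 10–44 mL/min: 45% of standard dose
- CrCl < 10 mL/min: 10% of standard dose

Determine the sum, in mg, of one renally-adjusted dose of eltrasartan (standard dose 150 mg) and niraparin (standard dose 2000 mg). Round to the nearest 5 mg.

CrCl = (140 − 27) × 81 / (72 × 2.4) = 9153.0 / 172.80 ≈ 53.0 mL/min
CrCl ≈ 53 mL/min.
eltrasartan: ≥ 40 mL/min → 100% of 150 mg = 150 mg.
niraparin: 45–54 mL/min → 75% of 2000 mg = 1500 mg.
Total = 150 + 1500 = 1650 mg.

1650 mg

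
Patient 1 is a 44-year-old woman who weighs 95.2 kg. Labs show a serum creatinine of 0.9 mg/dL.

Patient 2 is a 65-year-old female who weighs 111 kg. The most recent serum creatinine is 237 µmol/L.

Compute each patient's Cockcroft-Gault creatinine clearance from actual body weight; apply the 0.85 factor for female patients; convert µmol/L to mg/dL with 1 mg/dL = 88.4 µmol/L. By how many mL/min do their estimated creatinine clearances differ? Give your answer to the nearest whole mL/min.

Patient 1: CrCl = (140 − 44) × 95.2 / (72 × 0.9) × 0.85 = 9139.2 / 64.80 × 0.85 ≈ 119.9 mL/min
Patient 2: SCr = 237 / 88.4 = 2.681 mg/dL
Patient 2: CrCl = (140 − 65) × 111 / (72 × 2.681) × 0.85 = 8325.0 / 193.03 × 0.85 ≈ 36.7 mL/min
|119.9 − 36.7| = 83.2 mL/min

83 mL/min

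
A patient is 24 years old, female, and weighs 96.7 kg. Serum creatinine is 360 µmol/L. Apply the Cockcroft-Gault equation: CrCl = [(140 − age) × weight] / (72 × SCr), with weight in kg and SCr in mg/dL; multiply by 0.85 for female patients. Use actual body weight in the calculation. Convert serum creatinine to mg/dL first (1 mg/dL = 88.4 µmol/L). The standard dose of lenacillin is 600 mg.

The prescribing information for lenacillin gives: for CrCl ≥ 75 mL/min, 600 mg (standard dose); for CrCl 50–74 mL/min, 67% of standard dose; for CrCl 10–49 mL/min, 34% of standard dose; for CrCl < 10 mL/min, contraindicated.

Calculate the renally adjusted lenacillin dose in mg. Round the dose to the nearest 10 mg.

SCr = 360 / 88.4 = 4.072 mg/dL
CrCl = (140 − 24) × 96.7 / (72 × 4.072) × 0.85 = 11217.2 / 293.18 × 0.85 ≈ 32.5 mL/min
CrCl ≈ 33 mL/min → bracket 10–49 mL/min.
34% of 600 mg = 204 mg → 200 mg

200 mg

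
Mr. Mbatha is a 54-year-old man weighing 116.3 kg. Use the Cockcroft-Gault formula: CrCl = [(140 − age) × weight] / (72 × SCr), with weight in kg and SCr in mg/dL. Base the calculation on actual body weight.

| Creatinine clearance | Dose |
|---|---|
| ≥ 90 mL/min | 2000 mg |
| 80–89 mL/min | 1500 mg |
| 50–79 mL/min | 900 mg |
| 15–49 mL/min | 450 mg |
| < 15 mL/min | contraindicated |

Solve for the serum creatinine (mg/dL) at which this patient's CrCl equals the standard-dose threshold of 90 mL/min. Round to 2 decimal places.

Standard dose requires CrCl ≥ 90 mL/min.
Set (140 − 54) × 116.3 / (72 × SCr) = 90
SCr = (140 − 54) × 116.3 / (72 × 90) = 1.543 mg/dL

1.54 mg/dL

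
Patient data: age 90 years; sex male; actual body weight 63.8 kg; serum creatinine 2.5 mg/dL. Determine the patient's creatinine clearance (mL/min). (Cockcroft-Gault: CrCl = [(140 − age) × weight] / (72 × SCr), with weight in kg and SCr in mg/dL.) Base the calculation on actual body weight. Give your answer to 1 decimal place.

CrCl = (140 − 90) × 63.8 / (72 × 2.5) = 3190.0 / 180.00 ≈ 17.7 mL/min

17.7 mL/min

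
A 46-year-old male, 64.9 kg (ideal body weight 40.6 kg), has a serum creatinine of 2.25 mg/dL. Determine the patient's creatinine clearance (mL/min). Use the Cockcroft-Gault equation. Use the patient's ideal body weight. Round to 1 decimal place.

23.6 mL/min

CrCl = (140 − 46) × 40.6 / (72 × 2.25) = 3816.4 / 162.00 ≈ 23.6 mL/min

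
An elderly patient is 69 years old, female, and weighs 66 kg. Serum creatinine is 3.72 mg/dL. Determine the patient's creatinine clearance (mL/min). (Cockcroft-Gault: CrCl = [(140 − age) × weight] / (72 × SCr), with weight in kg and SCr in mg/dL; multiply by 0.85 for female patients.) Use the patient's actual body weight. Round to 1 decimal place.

14.9 mL/min

CrCl = (140 − 69) × 66 / (72 × 3.72) × 0.85 = 4686.0 / 267.84 × 0.85 ≈ 14.9 mL/min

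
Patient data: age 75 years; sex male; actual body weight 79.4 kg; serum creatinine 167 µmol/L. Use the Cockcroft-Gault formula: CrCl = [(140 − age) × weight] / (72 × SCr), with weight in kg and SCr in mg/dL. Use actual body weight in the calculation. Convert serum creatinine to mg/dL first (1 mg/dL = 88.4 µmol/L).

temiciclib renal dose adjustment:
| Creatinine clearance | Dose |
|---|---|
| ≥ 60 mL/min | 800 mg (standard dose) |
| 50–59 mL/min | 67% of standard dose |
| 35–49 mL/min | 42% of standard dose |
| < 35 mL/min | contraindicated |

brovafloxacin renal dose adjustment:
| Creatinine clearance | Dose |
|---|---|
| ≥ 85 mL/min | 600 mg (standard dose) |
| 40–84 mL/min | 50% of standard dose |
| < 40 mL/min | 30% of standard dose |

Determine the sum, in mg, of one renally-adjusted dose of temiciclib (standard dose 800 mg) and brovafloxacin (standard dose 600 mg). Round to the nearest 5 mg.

SCr = 167 / 88.4 = 1.889 mg/dL
CrCl = (140 − 75) × 79.4 / (72 × 1.889) = 5161.0 / 136.01 ≈ 37.9 mL/min
CrCl ≈ 38 mL/min.
temiciclib: 35–49 mL/min → 42% of 800 mg = 336 mg.
brovafloxacin: < 40 mL/min → 30% of 600 mg = 180 mg.
Total = 336 + 180 = 516 mg.

515 mg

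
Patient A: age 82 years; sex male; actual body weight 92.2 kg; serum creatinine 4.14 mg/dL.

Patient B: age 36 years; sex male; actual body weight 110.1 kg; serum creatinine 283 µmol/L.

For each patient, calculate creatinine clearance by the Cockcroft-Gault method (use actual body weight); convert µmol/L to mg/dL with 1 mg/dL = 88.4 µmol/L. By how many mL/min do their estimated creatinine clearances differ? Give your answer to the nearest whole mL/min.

32 mL/min

Patient A: CrCl = (140 − 82) × 92.2 / (72 × 4.14) = 5347.6 / 298.08 ≈ 17.9 mL/min
Patient B: SCr = 283 / 88.4 = 3.201 mg/dL
Patient B: CrCl = (140 − 36) × 110.1 / (72 × 3.201) = 11450.4 / 230.47 ≈ 49.7 mL/min
|17.9 − 49.7| = 31.8 mL/min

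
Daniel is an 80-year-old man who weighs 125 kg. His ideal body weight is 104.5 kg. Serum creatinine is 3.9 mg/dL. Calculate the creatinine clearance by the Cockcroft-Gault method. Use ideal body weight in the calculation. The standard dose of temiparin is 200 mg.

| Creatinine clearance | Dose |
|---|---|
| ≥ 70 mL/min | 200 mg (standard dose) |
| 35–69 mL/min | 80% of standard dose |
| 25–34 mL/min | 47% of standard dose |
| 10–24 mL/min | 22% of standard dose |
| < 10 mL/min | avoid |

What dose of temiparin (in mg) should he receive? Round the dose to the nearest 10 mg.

40 mg

CrCl = (140 − 80) × 104.5 / (72 × 3.9) = 6270.0 / 280.80 ≈ 22.3 mL/min
CrCl ≈ 22 mL/min → bracket 10–24 mL/min.
22% of 200 mg = 44 mg → 40 mg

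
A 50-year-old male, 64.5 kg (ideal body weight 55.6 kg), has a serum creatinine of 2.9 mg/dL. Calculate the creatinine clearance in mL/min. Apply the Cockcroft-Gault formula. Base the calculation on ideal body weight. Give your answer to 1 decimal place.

24.0 mL/min

CrCl = (140 − 50) × 55.6 / (72 × 2.9) = 5004.0 / 208.80 ≈ 24.0 mL/min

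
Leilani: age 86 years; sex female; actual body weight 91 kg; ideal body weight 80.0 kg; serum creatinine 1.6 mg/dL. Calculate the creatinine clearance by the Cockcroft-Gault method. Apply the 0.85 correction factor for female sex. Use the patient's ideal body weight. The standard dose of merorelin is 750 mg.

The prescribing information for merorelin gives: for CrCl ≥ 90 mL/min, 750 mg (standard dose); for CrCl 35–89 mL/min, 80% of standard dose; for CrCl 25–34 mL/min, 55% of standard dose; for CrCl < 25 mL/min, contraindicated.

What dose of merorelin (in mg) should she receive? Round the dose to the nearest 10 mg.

410 mg

CrCl = (140 − 86) × 80 / (72 × 1.6) × 0.85 = 4320.0 / 115.20 × 0.85 ≈ 31.9 mL/min
CrCl ≈ 32 mL/min → bracket 25–34 mL/min.
55% of 750 mg = 412.5 mg → 410 mg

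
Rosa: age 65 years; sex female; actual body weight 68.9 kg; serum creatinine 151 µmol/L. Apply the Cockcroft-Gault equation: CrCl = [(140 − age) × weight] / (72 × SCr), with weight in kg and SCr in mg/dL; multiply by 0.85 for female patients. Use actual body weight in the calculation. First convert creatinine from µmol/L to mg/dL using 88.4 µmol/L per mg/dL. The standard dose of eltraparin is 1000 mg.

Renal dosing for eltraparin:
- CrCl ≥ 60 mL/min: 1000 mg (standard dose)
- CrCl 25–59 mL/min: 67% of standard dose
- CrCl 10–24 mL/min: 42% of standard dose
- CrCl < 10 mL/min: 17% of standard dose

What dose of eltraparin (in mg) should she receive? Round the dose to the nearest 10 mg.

SCr = 151 / 88.4 = 1.708 mg/dL
CrCl = (140 − 65) × 68.9 / (72 × 1.708) × 0.85 = 5167.5 / 122.98 × 0.85 ≈ 35.7 mL/min
CrCl ≈ 36 mL/min → bracket 25–59 mL/min.
67% of 1000 mg = 670 mg

670 mg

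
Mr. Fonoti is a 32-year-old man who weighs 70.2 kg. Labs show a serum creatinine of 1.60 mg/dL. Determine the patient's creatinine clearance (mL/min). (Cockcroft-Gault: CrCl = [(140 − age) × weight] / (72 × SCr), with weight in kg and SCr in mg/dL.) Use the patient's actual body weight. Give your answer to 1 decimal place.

65.8 mL/min

CrCl = (140 − 32) × 70.2 / (72 × 1.6) = 7581.6 / 115.20 ≈ 65.8 mL/min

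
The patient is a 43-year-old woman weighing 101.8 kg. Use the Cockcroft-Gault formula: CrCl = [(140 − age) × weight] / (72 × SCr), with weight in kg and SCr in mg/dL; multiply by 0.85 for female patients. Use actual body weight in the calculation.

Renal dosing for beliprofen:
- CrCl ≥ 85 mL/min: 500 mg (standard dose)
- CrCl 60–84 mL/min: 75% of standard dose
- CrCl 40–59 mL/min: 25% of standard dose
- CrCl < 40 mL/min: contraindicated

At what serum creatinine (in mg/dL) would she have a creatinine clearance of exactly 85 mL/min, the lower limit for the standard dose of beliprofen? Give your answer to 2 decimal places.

Standard dose requires CrCl ≥ 85 mL/min.
Set (140 − 43) × 101.8 × 0.85 / (72 × SCr) = 85
SCr = (140 − 43) × 101.8 × 0.85 / (72 × 85) = 1.371 mg/dL

1.37 mg/dL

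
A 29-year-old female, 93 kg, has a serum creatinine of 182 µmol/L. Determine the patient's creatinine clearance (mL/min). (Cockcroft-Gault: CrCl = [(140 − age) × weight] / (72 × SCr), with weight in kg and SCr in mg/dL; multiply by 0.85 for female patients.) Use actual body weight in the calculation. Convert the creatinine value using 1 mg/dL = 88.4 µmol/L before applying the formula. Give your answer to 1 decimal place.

59.2 mL/min

SCr = 182 / 88.4 = 2.059 mg/dL
CrCl = (140 − 29) × 93 / (72 × 2.059) × 0.85 = 10323.0 / 148.25 × 0.85 ≈ 59.2 mL/min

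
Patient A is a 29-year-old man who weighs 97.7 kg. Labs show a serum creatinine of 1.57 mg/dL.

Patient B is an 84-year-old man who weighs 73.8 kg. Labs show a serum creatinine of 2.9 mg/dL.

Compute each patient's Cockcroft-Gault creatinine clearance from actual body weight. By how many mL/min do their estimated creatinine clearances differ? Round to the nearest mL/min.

76 mL/min

Patient A: CrCl = (140 − 29) × 97.7 / (72 × 1.57) = 10844.7 / 113.04 ≈ 95.9 mL/min
Patient B: CrCl = (140 − 84) × 73.8 / (72 × 2.9) = 4132.8 / 208.80 ≈ 19.8 mL/min
|95.9 − 19.8| = 76.1 mL/min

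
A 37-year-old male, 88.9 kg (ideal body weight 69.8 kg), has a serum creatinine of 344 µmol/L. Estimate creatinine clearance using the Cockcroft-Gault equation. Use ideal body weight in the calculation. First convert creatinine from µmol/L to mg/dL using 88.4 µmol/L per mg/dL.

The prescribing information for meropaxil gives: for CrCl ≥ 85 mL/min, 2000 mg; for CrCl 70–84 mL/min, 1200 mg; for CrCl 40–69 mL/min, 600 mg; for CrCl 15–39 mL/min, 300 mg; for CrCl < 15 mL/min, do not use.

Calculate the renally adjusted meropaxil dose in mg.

300 mg

SCr = 344 / 88.4 = 3.891 mg/dL
CrCl = (140 − 37) × 69.8 / (72 × 3.891) = 7189.4 / 280.15 ≈ 25.7 mL/min
CrCl ≈ 26 mL/min → bracket 15–39 mL/min.
Dose for this bracket: 300 mg.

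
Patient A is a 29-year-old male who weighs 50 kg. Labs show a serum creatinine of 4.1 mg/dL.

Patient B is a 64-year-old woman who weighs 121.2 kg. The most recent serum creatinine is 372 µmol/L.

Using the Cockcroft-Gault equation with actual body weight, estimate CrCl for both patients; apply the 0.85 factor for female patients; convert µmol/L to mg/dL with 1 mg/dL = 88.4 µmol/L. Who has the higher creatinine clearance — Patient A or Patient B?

Patient B

Patient A: CrCl = (140 − 29) × 50 / (72 × 4.1) = 5550.0 / 295.20 ≈ 18.8 mL/min
Patient B: SCr = 372 / 88.4 = 4.208 mg/dL
Patient B: CrCl = (140 − 64) × 121.2 / (72 × 4.208) × 0.85 = 9211.2 / 302.98 × 0.85 ≈ 25.8 mL/min
18.8 vs 25.8 mL/min → Patient B is higher.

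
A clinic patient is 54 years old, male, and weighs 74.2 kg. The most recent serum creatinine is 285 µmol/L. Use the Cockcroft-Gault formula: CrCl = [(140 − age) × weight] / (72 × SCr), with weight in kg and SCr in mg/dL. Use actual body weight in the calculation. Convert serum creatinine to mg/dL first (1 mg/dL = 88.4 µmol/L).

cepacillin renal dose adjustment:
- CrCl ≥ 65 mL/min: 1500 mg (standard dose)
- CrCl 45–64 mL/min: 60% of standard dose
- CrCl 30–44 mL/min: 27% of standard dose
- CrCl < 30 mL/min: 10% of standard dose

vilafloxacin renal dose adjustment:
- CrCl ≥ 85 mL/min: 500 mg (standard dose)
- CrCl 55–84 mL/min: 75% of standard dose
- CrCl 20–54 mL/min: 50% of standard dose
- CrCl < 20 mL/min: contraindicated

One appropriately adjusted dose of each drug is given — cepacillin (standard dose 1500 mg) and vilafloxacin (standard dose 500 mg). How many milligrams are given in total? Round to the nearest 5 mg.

400 mg

SCr = 285 / 88.4 = 3.224 mg/dL
CrCl = (140 − 54) × 74.2 / (72 × 3.224) = 6381.2 / 232.13 ≈ 27.5 mL/min
CrCl ≈ 27 mL/min.
cepacillin: < 30 mL/min → 10% of 1500 mg = 150 mg.
vilafloxacin: 20–54 mL/min → 50% of 500 mg = 250 mg.
Total = 150 + 250 = 400 mg.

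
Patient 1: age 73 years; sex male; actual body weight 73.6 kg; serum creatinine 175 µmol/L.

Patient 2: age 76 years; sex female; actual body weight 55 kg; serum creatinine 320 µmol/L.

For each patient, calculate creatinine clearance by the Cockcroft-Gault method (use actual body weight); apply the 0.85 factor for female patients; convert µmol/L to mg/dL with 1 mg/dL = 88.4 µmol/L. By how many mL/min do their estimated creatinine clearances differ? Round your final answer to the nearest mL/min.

Patient 1: SCr = 175 / 88.4 = 1.98 mg/dL
Patient 1: CrCl = (140 − 73) × 73.6 / (72 × 1.98) = 4931.2 / 142.56 ≈ 34.6 mL/min
Patient 2: SCr = 320 / 88.4 = 3.62 mg/dL
Patient 2: CrCl = (140 − 76) × 55 / (72 × 3.62) × 0.85 = 3520.0 / 260.64 × 0.85 ≈ 11.5 mL/min
|34.6 − 11.5| = 23.1 mL/min

23 mL/min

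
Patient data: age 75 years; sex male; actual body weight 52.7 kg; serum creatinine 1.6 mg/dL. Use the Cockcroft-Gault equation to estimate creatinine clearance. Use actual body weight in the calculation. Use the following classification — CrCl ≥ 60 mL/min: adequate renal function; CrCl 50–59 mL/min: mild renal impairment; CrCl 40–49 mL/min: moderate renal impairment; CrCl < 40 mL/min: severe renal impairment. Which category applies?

severe renal impairment

CrCl = (140 − 75) × 52.7 / (72 × 1.6) = 3425.5 / 115.20 ≈ 29.7 mL/min
30 mL/min falls in the 'severe renal impairment' range.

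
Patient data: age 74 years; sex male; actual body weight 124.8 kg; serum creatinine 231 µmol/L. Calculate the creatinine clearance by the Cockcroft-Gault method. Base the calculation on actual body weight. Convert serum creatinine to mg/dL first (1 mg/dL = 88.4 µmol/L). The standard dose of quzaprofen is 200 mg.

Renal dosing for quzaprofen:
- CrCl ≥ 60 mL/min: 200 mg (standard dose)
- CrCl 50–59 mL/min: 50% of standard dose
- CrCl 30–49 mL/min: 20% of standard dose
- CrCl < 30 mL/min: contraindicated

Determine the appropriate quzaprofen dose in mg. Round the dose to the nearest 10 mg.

SCr = 231 / 88.4 = 2.613 mg/dL
CrCl = (140 − 74) × 124.8 / (72 × 2.613) = 8236.8 / 188.14 ≈ 43.8 mL/min
CrCl ≈ 44 mL/min → bracket 30–49 mL/min.
20% of 200 mg = 40 mg

40 mg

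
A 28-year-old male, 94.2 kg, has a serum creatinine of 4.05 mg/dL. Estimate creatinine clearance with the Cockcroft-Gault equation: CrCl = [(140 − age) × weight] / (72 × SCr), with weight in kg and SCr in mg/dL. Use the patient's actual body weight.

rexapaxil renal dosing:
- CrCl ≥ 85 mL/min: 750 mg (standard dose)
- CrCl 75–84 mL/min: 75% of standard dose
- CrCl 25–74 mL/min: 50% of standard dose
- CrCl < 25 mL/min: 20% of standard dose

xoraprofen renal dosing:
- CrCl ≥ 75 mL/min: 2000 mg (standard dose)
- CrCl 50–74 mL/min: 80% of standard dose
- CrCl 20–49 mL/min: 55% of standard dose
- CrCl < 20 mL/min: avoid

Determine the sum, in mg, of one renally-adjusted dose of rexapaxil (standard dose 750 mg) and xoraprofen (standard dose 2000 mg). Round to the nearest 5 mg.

CrCl = (140 − 28) × 94.2 / (72 × 4.05) = 10550.4 / 291.60 ≈ 36.2 mL/min
CrCl ≈ 36 mL/min.
rexapaxil: 25–74 mL/min → 50% of 750 mg = 375 mg.
xoraprofen: 20–49 mL/min → 55% of 2000 mg = 1100 mg.
Total = 375 + 1100 = 1475 mg.

1475 mg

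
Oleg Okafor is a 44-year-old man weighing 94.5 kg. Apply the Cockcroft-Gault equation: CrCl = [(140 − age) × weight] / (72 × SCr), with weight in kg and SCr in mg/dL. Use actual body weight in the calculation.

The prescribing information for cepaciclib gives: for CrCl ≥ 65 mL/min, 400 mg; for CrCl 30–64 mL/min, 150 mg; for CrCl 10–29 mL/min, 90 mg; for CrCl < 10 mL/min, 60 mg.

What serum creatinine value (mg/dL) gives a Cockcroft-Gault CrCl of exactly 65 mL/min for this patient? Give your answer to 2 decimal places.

1.94 mg/dL

Standard dose requires CrCl ≥ 65 mL/min.
Set (140 − 44) × 94.5 / (72 × SCr) = 65
SCr = (140 − 44) × 94.5 / (72 × 65) = 1.938 mg/dL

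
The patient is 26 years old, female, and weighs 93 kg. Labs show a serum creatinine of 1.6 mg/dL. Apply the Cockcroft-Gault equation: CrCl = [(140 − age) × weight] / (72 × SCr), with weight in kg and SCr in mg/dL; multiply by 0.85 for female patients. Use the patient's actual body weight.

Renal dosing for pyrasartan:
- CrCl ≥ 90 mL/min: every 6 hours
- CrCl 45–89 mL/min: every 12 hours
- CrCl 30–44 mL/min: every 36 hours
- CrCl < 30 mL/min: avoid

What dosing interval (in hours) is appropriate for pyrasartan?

every 12 hours

CrCl = (140 − 26) × 93 / (72 × 1.6) × 0.85 = 10602.0 / 115.20 × 0.85 ≈ 78.2 mL/min
CrCl ≈ 78 mL/min → bracket 45–89 mL/min → every 12 hours.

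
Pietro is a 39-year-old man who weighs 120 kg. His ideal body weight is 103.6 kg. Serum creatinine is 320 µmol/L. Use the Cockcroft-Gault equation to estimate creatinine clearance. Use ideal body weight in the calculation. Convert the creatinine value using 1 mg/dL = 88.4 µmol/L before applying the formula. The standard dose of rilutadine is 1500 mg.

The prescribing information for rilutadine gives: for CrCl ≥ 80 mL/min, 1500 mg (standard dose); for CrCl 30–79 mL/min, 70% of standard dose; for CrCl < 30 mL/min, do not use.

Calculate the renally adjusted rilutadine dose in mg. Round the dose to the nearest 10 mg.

1050 mg

SCr = 320 / 88.4 = 3.62 mg/dL
CrCl = (140 − 39) × 103.6 / (72 × 3.62) = 10463.6 / 260.64 ≈ 40.1 mL/min
CrCl ≈ 40 mL/min → bracket 30–79 mL/min.
70% of 1500 mg = 1050 mg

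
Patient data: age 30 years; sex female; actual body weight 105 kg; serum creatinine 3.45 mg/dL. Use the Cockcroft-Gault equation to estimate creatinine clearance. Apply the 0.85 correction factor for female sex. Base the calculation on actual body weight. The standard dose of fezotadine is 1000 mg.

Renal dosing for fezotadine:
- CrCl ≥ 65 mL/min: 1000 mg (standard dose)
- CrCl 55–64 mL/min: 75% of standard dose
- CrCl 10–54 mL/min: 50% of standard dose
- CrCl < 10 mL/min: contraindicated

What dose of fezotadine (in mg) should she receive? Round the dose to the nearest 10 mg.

CrCl = (140 − 30) × 105 / (72 × 3.45) × 0.85 = 11550.0 / 248.40 × 0.85 ≈ 39.5 mL/min
CrCl ≈ 40 mL/min → bracket 10–54 mL/min.
50% of 1000 mg = 500 mg

500 mg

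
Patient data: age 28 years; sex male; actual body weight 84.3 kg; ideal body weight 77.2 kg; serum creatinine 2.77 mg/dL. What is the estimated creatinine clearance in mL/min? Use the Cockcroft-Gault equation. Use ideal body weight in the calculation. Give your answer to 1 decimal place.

CrCl = (140 − 28) × 77.2 / (72 × 2.77) = 8646.4 / 199.44 ≈ 43.4 mL/min

43.4 mL/min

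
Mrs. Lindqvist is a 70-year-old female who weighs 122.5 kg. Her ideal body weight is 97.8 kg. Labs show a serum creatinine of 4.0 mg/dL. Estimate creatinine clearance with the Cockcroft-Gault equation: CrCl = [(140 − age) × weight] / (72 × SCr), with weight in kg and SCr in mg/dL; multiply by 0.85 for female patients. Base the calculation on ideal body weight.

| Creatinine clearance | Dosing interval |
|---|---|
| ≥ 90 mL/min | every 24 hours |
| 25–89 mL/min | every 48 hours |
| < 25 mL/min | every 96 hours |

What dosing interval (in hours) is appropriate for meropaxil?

CrCl = (140 − 70) × 97.8 / (72 × 4) × 0.85 = 6846.0 / 288.00 × 0.85 ≈ 20.2 mL/min
CrCl ≈ 20 mL/min → bracket < 25 mL/min → every 96 hours.

every 96 hours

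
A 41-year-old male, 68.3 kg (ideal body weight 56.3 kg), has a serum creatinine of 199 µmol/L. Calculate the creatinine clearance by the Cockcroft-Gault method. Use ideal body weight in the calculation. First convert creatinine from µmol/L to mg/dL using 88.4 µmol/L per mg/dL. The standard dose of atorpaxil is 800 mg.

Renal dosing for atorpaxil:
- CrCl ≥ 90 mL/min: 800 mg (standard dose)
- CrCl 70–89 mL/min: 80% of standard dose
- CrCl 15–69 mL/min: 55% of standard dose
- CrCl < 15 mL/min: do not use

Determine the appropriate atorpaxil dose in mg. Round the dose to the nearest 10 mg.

SCr = 199 / 88.4 = 2.251 mg/dL
CrCl = (140 − 41) × 56.3 / (72 × 2.251) = 5573.7 / 162.07 ≈ 34.4 mL/min
CrCl ≈ 34 mL/min → bracket 15–69 mL/min.
55% of 800 mg = 440 mg

440 mg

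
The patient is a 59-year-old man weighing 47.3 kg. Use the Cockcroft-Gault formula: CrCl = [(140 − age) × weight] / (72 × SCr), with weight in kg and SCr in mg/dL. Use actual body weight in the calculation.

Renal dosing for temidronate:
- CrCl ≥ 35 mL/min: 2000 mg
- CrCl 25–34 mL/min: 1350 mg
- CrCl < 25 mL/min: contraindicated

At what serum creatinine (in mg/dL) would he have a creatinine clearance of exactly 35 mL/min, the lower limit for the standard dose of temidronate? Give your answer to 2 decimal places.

Standard dose requires CrCl ≥ 35 mL/min.
Set (140 − 59) × 47.3 / (72 × SCr) = 35
SCr = (140 − 59) × 47.3 / (72 × 35) = 1.520 mg/dL

1.52 mg/dL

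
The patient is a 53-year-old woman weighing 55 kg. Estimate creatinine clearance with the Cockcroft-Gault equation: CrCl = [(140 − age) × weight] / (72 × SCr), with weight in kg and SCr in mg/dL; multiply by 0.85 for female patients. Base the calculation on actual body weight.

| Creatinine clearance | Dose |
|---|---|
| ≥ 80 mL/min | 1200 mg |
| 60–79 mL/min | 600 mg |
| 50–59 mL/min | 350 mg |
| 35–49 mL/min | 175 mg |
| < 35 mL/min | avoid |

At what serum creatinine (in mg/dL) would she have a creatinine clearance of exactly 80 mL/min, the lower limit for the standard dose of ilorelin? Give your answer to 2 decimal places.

Standard dose requires CrCl ≥ 80 mL/min.
Set (140 − 53) × 55 × 0.85 / (72 × SCr) = 80
SCr = (140 − 53) × 55 × 0.85 / (72 × 80) = 0.706 mg/dL

0.71 mg/dL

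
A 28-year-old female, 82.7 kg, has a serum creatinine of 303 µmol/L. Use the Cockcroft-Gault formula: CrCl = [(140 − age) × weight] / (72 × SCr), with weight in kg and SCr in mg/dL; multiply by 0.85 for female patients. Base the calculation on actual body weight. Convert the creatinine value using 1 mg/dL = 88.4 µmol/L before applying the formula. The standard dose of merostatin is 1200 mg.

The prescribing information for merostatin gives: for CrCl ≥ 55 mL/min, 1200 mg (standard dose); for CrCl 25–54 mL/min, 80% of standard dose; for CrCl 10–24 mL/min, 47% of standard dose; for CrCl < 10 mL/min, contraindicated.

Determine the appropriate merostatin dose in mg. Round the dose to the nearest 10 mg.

SCr = 303 / 88.4 = 3.428 mg/dL
CrCl = (140 − 28) × 82.7 / (72 × 3.428) × 0.85 = 9262.4 / 246.82 × 0.85 ≈ 31.9 mL/min
CrCl ≈ 32 mL/min → bracket 25–54 mL/min.
80% of 1200 mg = 960 mg

960 mg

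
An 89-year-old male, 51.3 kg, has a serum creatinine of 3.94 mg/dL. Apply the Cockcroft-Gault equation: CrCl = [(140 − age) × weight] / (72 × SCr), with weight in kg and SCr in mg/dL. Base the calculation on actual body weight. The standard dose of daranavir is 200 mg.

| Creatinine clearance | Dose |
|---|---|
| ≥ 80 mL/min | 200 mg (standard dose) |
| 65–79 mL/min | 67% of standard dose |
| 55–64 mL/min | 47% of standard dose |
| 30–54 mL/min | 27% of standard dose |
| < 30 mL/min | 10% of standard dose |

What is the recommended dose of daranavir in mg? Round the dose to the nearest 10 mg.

CrCl = (140 − 89) × 51.3 / (72 × 3.94) = 2616.3 / 283.68 ≈ 9.2 mL/min
CrCl ≈ 9 mL/min → bracket < 30 mL/min.
10% of 200 mg = 20 mg

20 mg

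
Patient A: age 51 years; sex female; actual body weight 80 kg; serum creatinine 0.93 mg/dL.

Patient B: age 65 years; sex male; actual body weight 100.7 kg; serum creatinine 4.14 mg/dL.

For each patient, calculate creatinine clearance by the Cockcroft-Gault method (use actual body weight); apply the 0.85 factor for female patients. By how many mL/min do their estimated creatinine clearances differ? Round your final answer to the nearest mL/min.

Patient A: CrCl = (140 − 51) × 80 / (72 × 0.93) × 0.85 = 7120.0 / 66.96 × 0.85 ≈ 90.4 mL/min
Patient B: CrCl = (140 − 65) × 100.7 / (72 × 4.14) = 7552.5 / 298.08 ≈ 25.3 mL/min
|90.4 − 25.3| = 65.1 mL/min

65 mL/min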